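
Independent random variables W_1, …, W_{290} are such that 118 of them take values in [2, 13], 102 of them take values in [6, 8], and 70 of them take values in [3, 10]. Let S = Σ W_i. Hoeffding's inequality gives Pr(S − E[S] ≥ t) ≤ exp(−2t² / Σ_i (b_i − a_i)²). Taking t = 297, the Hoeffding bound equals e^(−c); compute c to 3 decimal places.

9.738

Σ(b_i − a_i)² = 118·11² + 102·2² + 70·7² = 18116.
c = 2t² / 18116 = 2·297² / 18116 = 9.7382.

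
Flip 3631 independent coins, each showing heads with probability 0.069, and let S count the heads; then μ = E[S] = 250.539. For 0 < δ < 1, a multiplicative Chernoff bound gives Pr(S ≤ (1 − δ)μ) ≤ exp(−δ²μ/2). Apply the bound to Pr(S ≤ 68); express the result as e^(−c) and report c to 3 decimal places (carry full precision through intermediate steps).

66.498

Write 68 = (1 − δ)μ, so δ = 1 − 68/250.539 = 0.7285852…
Then the exponent is δ²μ/2 = (μ − 68)²/(2μ) = 66.497604.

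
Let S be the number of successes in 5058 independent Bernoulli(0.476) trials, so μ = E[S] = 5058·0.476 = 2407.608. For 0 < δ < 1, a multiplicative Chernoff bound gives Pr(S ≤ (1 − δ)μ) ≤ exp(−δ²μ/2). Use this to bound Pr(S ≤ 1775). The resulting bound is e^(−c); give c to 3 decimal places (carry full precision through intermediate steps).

83.110

Write 1775 = (1 − δ)μ, so δ = 1 − 1775/2407.608 = 0.2627537…
Then the exponent is δ²μ/2 = (μ − 1775)²/(2μ) = 83.110058.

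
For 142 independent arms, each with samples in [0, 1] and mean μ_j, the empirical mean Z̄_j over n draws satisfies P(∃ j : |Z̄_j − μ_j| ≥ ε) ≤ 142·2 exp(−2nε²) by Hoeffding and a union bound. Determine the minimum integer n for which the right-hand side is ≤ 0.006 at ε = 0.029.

6401

Need 2·142·exp(−2nε²) ≤ 0.006, i.e. exp(−2nε²) ≤ 0.006/284.
So 2nε² ≥ ln(284/0.006) = 10.764970.
Hence n ≥ 10.764970/(2·0.029²) = 6400.101.
The smallest integer n is 6401.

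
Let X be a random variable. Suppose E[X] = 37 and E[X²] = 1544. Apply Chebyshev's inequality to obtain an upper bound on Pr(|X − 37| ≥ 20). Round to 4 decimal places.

Var(X) = E[X²] − (E[X])² = 1544 − 1369 = 175.
Chebyshev's inequality: Pr(|X − μ| ≥ t) ≤ Var(X)/t² = 175/400 = 0.4375.

0.4375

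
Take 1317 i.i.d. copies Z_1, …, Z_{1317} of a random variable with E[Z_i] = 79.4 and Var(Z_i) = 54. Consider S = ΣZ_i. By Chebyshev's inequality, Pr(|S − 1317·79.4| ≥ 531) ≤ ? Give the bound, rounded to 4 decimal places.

0.2522

Var(S) = n·Var(Z_i) = 1317·54 = 71118.
Chebyshev: Pr(|S − 1317·79.4| ≥ 531) ≤ Var(S)/531² = 71118/281961 = 0.2522.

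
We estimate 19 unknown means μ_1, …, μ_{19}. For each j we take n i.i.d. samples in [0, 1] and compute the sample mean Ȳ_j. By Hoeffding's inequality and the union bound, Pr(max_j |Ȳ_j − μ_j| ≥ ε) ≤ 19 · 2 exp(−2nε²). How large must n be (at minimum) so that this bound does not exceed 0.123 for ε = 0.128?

175

Need 2·19·exp(−2nε²) ≤ 0.123, i.e. exp(−2nε²) ≤ 0.123/38.
So 2nε² ≥ ln(38/0.123) = 5.733157.
Hence n ≥ 5.733157/(2·0.128²) = 174.962.
The smallest integer n is 175.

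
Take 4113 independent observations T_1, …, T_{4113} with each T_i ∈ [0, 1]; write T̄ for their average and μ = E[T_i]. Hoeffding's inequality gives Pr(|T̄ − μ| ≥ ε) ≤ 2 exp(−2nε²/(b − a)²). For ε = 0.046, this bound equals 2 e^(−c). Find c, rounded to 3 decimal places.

17.406

c = 2nε²/(b − a)² = 2·4113·0.046² / 1² = 17.4062.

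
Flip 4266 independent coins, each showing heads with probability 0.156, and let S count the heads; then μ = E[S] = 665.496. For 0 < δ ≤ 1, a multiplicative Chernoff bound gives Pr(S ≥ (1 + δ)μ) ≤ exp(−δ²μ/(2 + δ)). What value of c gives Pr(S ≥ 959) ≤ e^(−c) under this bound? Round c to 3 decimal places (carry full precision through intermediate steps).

Write 959 = (1 + δ)μ, so δ = 959/665.496 − 1 = 0.4410304…
Then the exponent is δ²μ/(2 + δ) = (959 − μ)² / (μ·(2 + δ)) = 53.028507.

53.029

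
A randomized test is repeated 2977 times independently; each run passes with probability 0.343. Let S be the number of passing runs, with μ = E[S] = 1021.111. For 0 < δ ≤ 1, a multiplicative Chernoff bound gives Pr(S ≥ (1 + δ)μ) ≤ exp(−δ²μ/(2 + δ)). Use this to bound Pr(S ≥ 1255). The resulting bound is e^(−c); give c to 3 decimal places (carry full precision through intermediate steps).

Write 1255 = (1 + δ)μ, so δ = 1255/1021.111 − 1 = 0.2290535…
Then the exponent is δ²μ/(2 + δ) = (1255 − μ)² / (μ·(2 + δ)) = 24.034006.

24.034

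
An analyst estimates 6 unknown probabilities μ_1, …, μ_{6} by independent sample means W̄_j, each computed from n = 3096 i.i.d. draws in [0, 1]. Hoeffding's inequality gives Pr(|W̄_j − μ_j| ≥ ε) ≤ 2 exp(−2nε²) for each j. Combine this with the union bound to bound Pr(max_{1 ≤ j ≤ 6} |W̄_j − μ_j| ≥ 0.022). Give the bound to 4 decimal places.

Per-experiment Hoeffding bound: 2·exp(−2·3096·0.022²) = 2·exp(−2.99693) = 0.09988.
Union bound over 6 events: 6·0.09988 = 0.59928.

0.5993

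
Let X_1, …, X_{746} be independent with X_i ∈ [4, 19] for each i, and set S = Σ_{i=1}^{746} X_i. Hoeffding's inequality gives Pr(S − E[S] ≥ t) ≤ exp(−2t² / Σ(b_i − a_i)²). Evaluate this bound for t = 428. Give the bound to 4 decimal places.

Σ(b_i − a_i)² = 746·(15)² = 167850.
Exponent = 2·428²/167850 = 2.1827.
Bound = exp(−2.1827) = 0.11274.

0.1127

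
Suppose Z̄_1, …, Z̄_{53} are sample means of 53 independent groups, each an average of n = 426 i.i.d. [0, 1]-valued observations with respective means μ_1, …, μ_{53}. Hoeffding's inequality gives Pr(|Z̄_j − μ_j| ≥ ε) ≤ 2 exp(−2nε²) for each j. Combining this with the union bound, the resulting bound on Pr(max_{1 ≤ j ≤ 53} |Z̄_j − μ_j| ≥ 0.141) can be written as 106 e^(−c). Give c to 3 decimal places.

Union bound over the 53 events: Pr(max_{1 ≤ j ≤ 53} |Z̄_j − μ_j| ≥ 0.141) ≤ 53·2·exp(−2nε²) = 106 exp(−2·426·0.141²).
So c = 2·426·0.141² = 16.9386.

16.939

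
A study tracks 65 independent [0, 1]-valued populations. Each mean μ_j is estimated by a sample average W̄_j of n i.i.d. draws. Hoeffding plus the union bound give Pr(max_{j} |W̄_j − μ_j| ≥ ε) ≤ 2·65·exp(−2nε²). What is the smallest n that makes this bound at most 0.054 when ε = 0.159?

Need 2·65·exp(−2nε²) ≤ 0.054, i.e. exp(−2nε²) ≤ 0.054/130.
So 2nε² ≥ ln(130/0.054) = 7.786306.
Hence n ≥ 7.786306/(2·0.159²) = 153.995.
The smallest integer n is 154.

154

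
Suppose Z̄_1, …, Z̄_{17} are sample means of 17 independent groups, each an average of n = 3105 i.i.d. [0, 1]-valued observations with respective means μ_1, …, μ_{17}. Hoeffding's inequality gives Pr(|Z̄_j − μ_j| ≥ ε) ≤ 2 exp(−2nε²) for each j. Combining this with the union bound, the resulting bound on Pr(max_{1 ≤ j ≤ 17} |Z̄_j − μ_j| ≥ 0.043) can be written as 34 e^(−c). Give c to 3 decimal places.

Union bound over the 17 events: Pr(max_{1 ≤ j ≤ 17} |Z̄_j − μ_j| ≥ 0.043) ≤ 17·2·exp(−2nε²) = 34 exp(−2·3105·0.043²).
So c = 2·3105·0.043² = 11.4823.

11.482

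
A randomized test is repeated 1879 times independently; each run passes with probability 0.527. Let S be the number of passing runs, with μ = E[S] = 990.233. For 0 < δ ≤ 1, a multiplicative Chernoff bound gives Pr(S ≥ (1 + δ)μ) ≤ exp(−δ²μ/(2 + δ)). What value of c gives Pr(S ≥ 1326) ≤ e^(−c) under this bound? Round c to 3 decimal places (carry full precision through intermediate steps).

Write 1326 = (1 + δ)μ, so δ = 1326/990.233 − 1 = 0.3390788…
Then the exponent is δ²μ/(2 + δ) = (1326 − μ)² / (μ·(2 + δ)) = 48.673634.

48.674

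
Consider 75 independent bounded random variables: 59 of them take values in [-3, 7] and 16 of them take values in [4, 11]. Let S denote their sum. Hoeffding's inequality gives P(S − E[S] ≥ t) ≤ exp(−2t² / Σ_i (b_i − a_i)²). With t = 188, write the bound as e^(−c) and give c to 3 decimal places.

10.576

Σ(b_i − a_i)² = 59·10² + 16·7² = 6684.
c = 2t² / 6684 = 2·188² / 6684 = 10.5757.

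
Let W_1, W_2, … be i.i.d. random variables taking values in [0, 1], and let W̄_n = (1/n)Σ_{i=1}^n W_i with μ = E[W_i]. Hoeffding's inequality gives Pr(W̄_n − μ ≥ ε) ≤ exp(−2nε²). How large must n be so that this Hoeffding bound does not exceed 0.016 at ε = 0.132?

Require exp(−2nε²) ≤ 0.016, i.e. 2nε² ≥ ln(1/0.016) = 4.135167.
So n ≥ 4.135167 / (2·0.132²) = 118.663.
The smallest integer n is 119.

119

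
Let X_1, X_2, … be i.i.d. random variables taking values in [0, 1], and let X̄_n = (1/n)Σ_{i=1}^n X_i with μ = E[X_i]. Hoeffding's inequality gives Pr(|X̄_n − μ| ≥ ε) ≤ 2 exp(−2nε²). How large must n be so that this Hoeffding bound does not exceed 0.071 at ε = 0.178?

Require 2·exp(−2nε²) ≤ 0.071, i.e. 2nε² ≥ ln(2/0.071) = 3.338223.
So n ≥ 3.338223 / (2·0.178²) = 52.680.
The smallest integer n is 53.

53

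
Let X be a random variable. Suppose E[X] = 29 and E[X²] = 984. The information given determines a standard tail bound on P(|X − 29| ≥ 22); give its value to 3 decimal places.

The first two moments determine the variance, so Chebyshev's inequality is the sharpest standard bound available.
Var(X) = E[X²] − (E[X])² = 984 − 841 = 143.
Chebyshev's inequality: P(|X − μ| ≥ t) ≤ Var(X)/t² = 143/484 = 0.2955.

0.295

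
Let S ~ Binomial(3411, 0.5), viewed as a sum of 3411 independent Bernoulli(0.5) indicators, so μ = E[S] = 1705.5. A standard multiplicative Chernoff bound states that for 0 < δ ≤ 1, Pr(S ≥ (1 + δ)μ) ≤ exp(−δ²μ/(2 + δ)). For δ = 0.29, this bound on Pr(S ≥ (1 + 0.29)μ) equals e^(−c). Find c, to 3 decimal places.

c = δ²μ/(2 + δ) = 0.29²·1705.5/(2 + 0.29) = 62.6343.

62.634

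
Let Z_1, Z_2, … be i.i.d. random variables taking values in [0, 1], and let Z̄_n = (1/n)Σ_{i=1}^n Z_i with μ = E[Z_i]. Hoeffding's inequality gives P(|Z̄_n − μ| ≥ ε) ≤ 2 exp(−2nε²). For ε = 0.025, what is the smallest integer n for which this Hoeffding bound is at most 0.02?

3685

Require 2·exp(−2nε²) ≤ 0.02, i.e. 2nε² ≥ ln(2/0.02) = 4.605170.
So n ≥ 4.605170 / (2·0.025²) = 3684.136.
The smallest integer n is 3685.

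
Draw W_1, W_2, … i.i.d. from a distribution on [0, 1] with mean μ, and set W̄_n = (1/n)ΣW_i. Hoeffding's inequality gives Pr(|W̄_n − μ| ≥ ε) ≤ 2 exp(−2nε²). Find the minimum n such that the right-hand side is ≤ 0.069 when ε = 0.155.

71

Require 2·exp(−2nε²) ≤ 0.069, i.e. 2nε² ≥ ln(2/0.069) = 3.366796.
So n ≥ 3.366796 / (2·0.155²) = 70.069.
The smallest integer n is 71.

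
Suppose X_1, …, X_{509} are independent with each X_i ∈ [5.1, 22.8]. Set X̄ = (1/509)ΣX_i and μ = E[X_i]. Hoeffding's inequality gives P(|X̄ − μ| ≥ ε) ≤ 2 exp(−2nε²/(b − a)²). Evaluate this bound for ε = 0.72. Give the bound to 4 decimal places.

Exponent: 2nε²/(b − a)² = 2·509·0.72² / 17.7² = 1.68448.
Bound = 2·exp(−1.68448) = 0.37108.

0.3711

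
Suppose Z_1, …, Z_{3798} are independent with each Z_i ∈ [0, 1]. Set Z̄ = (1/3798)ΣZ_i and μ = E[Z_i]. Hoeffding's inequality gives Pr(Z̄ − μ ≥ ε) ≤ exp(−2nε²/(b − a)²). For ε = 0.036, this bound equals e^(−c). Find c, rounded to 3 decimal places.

c = 2nε²/(b − a)² = 2·3798·0.036² / 1² = 9.8444.

9.844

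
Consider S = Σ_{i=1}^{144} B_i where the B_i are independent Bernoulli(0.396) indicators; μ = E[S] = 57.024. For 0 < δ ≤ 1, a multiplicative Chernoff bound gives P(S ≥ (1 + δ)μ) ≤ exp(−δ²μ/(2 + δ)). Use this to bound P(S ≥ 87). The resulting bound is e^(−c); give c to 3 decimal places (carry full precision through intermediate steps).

Write 87 = (1 + δ)μ, so δ = 87/57.024 − 1 = 0.5256734…
Then the exponent is δ²μ/(2 + δ) = (87 − μ)² / (μ·(2 + δ)) = 6.238964.

6.239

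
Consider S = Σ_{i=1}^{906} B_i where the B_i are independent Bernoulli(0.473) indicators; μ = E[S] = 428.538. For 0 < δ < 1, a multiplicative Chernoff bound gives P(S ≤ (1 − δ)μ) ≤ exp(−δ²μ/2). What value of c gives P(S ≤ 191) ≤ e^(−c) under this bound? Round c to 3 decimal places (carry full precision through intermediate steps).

Write 191 = (1 − δ)μ, so δ = 1 − 191/428.538 = 0.5542986…
Then the exponent is δ²μ/2 = (μ − 191)²/(2μ) = 65.833487.

65.833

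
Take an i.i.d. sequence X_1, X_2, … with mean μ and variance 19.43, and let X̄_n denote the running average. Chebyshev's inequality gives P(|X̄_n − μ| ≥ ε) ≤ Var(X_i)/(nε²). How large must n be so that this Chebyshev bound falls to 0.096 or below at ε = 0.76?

Require 19.43/(n·0.76²) ≤ 0.096, i.e. n ≥ 19.43/(0.096·0.76²) = 350.408.
The smallest integer n is 351.

351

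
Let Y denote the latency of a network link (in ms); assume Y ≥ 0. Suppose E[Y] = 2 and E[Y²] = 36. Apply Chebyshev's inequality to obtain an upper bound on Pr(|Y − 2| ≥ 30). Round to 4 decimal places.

Var(Y) = E[Y²] − (E[Y])² = 36 − 4 = 32.
Chebyshev's inequality: Pr(|Y − μ| ≥ t) ≤ Var(Y)/t² = 32/900 = 0.0356.

0.0356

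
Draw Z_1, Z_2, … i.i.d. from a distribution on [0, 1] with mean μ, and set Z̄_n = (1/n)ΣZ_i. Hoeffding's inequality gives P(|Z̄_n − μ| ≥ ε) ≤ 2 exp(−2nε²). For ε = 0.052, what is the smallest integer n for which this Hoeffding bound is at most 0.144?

Require 2·exp(−2nε²) ≤ 0.144, i.e. 2nε² ≥ ln(2/0.144) = 2.631089.
So n ≥ 2.631089 / (2·0.052²) = 486.518.
The smallest integer n is 487.

487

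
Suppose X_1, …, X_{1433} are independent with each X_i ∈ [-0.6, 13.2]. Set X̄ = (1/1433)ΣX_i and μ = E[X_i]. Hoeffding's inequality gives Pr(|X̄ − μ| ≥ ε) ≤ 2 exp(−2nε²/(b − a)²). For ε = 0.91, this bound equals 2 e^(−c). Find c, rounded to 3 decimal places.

c = 2nε²/(b − a)² = 2·1433·0.91² / 13.8² = 12.4624.

12.462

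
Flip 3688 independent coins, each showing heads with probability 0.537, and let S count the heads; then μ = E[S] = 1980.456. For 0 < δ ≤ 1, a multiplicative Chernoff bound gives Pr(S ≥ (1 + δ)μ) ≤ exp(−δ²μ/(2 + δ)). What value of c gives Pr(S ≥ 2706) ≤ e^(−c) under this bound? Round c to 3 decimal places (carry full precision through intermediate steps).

112.327

Write 2706 = (1 + δ)μ, so δ = 2706/1980.456 − 1 = 0.366352…
Then the exponent is δ²μ/(2 + δ) = (2706 − μ)² / (μ·(2 + δ)) = 112.326691.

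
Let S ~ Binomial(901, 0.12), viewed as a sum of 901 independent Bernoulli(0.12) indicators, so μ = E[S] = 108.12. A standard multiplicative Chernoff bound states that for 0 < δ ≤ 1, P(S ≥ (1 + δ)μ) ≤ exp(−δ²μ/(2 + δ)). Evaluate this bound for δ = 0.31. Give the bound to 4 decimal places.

0.0111

Exponent = δ²μ/(2 + δ) = 0.31²·108.12/2.31 = 4.4980.
Bound = exp(−4.4980) = 0.01113.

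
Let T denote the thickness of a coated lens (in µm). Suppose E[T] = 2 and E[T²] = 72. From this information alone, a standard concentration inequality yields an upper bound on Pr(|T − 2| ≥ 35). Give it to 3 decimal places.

The first two moments determine the variance, so Chebyshev's inequality is the sharpest standard bound available.
Var(T) = E[T²] − (E[T])² = 72 − 4 = 68.
Chebyshev's inequality: Pr(|T − μ| ≥ t) ≤ Var(T)/t² = 68/1225 = 0.0555.

0.056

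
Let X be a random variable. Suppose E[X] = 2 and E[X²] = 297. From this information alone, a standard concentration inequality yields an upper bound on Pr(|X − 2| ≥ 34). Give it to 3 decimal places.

0.253

The first two moments determine the variance, so Chebyshev's inequality is the sharpest standard bound available.
Var(X) = E[X²] − (E[X])² = 297 − 4 = 293.
Chebyshev's inequality: Pr(|X − μ| ≥ t) ≤ Var(X)/t² = 293/1156 = 0.2535.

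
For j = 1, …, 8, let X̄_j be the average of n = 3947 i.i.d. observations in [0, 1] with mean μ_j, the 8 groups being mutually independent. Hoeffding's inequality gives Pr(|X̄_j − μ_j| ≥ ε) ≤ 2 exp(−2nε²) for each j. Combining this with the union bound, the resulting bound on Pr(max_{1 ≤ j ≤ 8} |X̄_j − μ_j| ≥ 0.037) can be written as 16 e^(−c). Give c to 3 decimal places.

10.807

Union bound over the 8 events: Pr(max_{1 ≤ j ≤ 8} |X̄_j − μ_j| ≥ 0.037) ≤ 8·2·exp(−2nε²) = 16 exp(−2·3947·0.037²).
So c = 2·3947·0.037² = 10.8069.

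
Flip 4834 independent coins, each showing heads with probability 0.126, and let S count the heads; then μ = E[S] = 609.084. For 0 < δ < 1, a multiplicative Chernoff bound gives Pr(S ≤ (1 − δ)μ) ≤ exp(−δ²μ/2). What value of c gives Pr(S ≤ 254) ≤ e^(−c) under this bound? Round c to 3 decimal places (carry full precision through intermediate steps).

103.503

Write 254 = (1 − δ)μ, so δ = 1 − 254/609.084 = 0.5829803…
Then the exponent is δ²μ/2 = (μ − 254)²/(2μ) = 103.503496.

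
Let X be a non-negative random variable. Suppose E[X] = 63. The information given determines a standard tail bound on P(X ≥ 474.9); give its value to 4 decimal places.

0.1327

Only the mean of a non-negative variable is known, so Markov's inequality is the applicable tail bound.
Markov's inequality: for a non-negative random variable, P(X ≥ a) ≤ E[X]/a.
Here E[X] = 63 and a = 474.9, so the bound is 63/474.9 = 0.1327.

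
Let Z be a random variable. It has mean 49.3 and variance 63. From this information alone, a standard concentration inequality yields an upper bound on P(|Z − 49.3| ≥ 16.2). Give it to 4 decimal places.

Mean and variance are known, so Chebyshev's inequality applies.
Chebyshev: P(|Z − μ| ≥ t) ≤ Var(Z)/t².
Bound = 63 / 262.44 = 0.2401.

0.2401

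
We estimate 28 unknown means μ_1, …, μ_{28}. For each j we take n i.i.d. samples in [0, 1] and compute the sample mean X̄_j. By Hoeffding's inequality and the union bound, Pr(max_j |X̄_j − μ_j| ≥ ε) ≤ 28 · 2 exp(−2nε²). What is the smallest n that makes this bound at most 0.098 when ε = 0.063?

800

Need 2·28·exp(−2nε²) ≤ 0.098, i.e. exp(−2nε²) ≤ 0.098/56.
So 2nε² ≥ ln(56/0.098) = 6.348139.
Hence n ≥ 6.348139/(2·0.063²) = 799.715.
The smallest integer n is 800.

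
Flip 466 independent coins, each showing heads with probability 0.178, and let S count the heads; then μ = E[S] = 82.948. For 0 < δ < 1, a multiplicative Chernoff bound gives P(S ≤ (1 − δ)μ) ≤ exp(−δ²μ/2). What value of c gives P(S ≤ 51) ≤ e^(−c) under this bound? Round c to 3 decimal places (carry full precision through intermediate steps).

Write 51 = (1 − δ)μ, so δ = 1 − 51/82.948 = 0.385157…
Then the exponent is δ²μ/2 = (μ − 51)²/(2μ) = 6.152497.

6.152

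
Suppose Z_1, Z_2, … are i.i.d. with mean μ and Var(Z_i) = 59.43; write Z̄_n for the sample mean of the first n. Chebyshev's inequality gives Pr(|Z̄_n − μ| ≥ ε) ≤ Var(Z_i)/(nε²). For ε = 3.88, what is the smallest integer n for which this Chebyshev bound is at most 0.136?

30

Require 59.43/(n·3.88²) ≤ 0.136, i.e. n ≥ 59.43/(0.136·3.88²) = 29.027.
The smallest integer n is 30.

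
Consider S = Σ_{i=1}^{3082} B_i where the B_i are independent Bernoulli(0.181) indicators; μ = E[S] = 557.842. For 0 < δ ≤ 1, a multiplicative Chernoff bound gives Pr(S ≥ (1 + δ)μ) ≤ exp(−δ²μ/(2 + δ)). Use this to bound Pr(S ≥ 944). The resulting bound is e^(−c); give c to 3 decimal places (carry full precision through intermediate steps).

99.290

Write 944 = (1 + δ)μ, so δ = 944/557.842 − 1 = 0.6922354…
Then the exponent is δ²μ/(2 + δ) = (944 − μ)² / (μ·(2 + δ)) = 99.290072.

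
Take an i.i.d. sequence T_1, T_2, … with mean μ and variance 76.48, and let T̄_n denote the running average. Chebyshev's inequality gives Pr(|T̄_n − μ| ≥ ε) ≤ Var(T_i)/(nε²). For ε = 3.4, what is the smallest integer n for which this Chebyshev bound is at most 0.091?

73

Require 76.48/(n·3.4²) ≤ 0.091, i.e. n ≥ 76.48/(0.091·3.4²) = 72.702.
The smallest integer n is 73.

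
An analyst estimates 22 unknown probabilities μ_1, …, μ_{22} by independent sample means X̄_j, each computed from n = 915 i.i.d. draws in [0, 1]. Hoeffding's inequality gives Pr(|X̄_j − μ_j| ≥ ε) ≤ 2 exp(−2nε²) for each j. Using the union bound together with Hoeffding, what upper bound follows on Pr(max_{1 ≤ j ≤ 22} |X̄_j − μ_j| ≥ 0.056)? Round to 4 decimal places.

Per-experiment Hoeffding bound: 2·exp(−2·915·0.056²) = 2·exp(−5.73888) = 0.0064367.
Union bound over 22 events: 22·0.0064367 = 0.14161.

0.1416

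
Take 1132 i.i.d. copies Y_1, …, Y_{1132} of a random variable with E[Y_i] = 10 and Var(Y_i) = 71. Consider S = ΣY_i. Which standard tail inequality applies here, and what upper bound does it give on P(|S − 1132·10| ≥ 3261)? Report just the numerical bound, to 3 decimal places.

With mean and variance of each term known, Chebyshev's inequality bounds the deviation of the sum (or sample mean).
Var(S) = n·Var(Y_i) = 1132·71 = 80372.
Chebyshev: P(|S − 1132·10| ≥ 3261) ≤ Var(S)/3261² = 80372/10634121 = 0.0076.

0.008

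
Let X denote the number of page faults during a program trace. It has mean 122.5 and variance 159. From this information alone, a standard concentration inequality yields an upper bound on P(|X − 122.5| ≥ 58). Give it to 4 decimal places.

0.0473

Mean and variance are known, so Chebyshev's inequality applies.
Chebyshev: P(|X − μ| ≥ t) ≤ Var(X)/t².
Bound = 159 / 3364 = 0.0473.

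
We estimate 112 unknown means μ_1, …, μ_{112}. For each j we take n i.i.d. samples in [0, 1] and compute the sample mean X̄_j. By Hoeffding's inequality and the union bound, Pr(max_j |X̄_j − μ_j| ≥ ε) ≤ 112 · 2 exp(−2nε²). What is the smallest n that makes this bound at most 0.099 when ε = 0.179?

121

Need 2·112·exp(−2nε²) ≤ 0.099, i.e. exp(−2nε²) ≤ 0.099/224.
So 2nε² ≥ ln(224/0.099) = 7.724281.
Hence n ≥ 7.724281/(2·0.179²) = 120.537.
The smallest integer n is 121.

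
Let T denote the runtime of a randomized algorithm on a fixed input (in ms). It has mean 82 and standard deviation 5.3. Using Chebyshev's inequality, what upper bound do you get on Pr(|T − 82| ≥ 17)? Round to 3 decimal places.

Chebyshev: Pr(|T − μ| ≥ t) ≤ Var(T)/t².
Var(T) = σ² = 5.3² = 28.09.
Bound = 28.09 / 289 = 0.0972.

0.097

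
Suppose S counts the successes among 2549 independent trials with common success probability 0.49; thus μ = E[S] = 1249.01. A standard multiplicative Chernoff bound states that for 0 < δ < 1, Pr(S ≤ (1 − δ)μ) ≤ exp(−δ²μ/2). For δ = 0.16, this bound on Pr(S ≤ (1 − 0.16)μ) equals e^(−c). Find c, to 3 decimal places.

15.987

c = δ²μ/2 = 0.16²·1249.01/2 = 15.9873.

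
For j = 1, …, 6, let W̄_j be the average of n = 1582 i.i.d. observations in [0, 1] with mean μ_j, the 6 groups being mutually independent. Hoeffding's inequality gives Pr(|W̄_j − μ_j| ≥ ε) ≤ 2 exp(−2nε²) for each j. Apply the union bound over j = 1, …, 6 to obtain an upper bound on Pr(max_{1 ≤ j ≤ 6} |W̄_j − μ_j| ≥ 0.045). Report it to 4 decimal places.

0.0198

Per-experiment Hoeffding bound: 2·exp(−2·1582·0.045²) = 2·exp(−6.40710) = 0.0032996.
Union bound over 6 events: 6·0.0032996 = 0.01980.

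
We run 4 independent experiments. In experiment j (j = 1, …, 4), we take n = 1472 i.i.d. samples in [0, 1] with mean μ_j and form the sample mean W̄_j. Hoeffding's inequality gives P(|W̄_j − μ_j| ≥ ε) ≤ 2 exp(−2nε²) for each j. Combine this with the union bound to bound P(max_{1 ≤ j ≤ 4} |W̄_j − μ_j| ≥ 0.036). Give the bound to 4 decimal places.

Per-experiment Hoeffding bound: 2·exp(−2·1472·0.036²) = 2·exp(−3.81542) = 0.044057.
Union bound over 4 events: 4·0.044057 = 0.17623.

0.1762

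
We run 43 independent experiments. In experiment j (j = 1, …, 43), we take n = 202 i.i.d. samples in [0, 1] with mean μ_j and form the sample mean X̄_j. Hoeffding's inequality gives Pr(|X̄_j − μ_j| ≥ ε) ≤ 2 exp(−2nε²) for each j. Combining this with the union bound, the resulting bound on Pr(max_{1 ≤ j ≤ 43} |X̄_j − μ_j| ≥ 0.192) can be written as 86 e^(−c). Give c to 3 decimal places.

14.893

Union bound over the 43 events: Pr(max_{1 ≤ j ≤ 43} |X̄_j − μ_j| ≥ 0.192) ≤ 43·2·exp(−2nε²) = 86 exp(−2·202·0.192²).
So c = 2·202·0.192² = 14.8931.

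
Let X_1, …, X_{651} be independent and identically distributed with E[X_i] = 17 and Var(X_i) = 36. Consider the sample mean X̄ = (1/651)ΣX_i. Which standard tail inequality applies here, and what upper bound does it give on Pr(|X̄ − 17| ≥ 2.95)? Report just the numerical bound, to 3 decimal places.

With mean and variance of each term known, Chebyshev's inequality bounds the deviation of the sum (or sample mean).
Var(X̄) = Var(X_i)/n = 36/651 = 0.0553.
Chebyshev: Pr(|X̄ − 17| ≥ 2.95) ≤ Var(X̄)/(2.95)² = 36/(651·2.95²) = 0.0064.

0.006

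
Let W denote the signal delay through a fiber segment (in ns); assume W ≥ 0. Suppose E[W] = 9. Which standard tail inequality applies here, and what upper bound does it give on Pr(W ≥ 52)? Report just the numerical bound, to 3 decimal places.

Only the mean of a non-negative variable is known, so Markov's inequality is the applicable tail bound.
Markov's inequality: for a non-negative random variable, Pr(W ≥ a) ≤ E[W]/a.
Here E[W] = 9 and a = 52, so the bound is 9/52 = 0.1731.

0.173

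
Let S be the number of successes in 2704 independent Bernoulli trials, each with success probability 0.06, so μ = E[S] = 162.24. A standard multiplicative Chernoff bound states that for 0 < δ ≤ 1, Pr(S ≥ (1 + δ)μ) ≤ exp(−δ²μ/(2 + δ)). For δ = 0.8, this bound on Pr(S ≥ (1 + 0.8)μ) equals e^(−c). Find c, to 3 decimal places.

37.083

c = δ²μ/(2 + δ) = 0.8²·162.24/(2 + 0.8) = 37.0834.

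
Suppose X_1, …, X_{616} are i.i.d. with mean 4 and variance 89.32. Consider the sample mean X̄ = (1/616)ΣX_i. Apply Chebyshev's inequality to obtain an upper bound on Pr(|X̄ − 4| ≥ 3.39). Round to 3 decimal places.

Var(X̄) = Var(X_i)/n = 89.32/616 = 0.145.
Chebyshev: Pr(|X̄ − 4| ≥ 3.39) ≤ Var(X̄)/(3.39)² = 89.32/(616·3.39²) = 0.0126.

0.013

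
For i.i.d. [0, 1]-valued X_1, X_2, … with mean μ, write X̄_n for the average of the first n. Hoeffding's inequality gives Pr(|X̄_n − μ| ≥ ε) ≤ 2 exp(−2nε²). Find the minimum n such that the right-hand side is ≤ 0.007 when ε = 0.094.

Require 2·exp(−2nε²) ≤ 0.007, i.e. 2nε² ≥ ln(2/0.007) = 5.654992.
So n ≥ 5.654992 / (2·0.094²) = 319.997.
The smallest integer n is 320.

320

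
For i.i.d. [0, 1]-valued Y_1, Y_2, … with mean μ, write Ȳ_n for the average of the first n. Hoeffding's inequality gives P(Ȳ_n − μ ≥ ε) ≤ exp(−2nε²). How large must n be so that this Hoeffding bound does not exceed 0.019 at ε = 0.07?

Require exp(−2nε²) ≤ 0.019, i.e. 2nε² ≥ ln(1/0.019) = 3.963316.
So n ≥ 3.963316 / (2·0.07²) = 404.420.
The smallest integer n is 405.

405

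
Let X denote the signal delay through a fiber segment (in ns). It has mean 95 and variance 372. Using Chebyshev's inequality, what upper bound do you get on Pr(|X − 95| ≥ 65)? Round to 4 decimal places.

0.0880

Chebyshev: Pr(|X − μ| ≥ t) ≤ Var(X)/t².
Bound = 372 / 4225 = 0.0880.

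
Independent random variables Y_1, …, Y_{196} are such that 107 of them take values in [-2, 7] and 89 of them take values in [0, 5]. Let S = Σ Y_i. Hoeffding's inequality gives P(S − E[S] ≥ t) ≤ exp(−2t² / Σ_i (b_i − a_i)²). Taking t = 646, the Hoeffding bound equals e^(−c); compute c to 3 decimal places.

76.628

Σ(b_i − a_i)² = 107·9² + 89·5² = 10892.
c = 2t² / 10892 = 2·646² / 10892 = 76.6280.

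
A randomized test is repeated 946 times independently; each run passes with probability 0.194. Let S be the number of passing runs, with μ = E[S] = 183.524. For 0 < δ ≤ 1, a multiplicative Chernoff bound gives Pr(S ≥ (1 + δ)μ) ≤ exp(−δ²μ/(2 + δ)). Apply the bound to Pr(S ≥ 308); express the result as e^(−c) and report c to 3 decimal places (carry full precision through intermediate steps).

31.523

Write 308 = (1 + δ)μ, so δ = 308/183.524 − 1 = 0.6782546…
Then the exponent is δ²μ/(2 + δ) = (308 − μ)² / (μ·(2 + δ)) = 31.522926.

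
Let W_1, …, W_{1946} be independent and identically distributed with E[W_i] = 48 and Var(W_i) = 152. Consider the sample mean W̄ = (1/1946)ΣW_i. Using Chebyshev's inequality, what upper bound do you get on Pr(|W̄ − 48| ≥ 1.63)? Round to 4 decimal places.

0.0294

Var(W̄) = Var(W_i)/n = 152/1946 = 0.078109.
Chebyshev: Pr(|W̄ − 48| ≥ 1.63) ≤ Var(W̄)/(1.63)² = 152/(1946·1.63²) = 0.0294.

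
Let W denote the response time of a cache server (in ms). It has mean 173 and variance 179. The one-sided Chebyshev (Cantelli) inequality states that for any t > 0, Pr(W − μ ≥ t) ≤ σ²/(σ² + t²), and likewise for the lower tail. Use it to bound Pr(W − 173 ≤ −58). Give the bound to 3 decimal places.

Here σ² = 179 and t = 58, so σ² + t² = 3543.
Cantelli's bound: 179/3543 = 0.0505.

0.051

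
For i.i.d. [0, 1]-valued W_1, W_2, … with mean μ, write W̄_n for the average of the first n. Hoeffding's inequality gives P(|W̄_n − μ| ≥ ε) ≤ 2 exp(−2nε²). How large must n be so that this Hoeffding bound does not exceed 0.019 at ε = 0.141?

Require 2·exp(−2nε²) ≤ 0.019, i.e. 2nε² ≥ ln(2/0.019) = 4.656463.
So n ≥ 4.656463 / (2·0.141²) = 117.108.
The smallest integer n is 118.

118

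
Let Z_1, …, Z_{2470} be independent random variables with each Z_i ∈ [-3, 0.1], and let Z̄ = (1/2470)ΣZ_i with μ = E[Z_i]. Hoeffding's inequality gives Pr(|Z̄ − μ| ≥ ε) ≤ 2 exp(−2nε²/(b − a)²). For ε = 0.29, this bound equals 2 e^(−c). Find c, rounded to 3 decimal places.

43.231

c = 2nε²/(b − a)² = 2·2470·0.29² / 3.1² = 43.2314.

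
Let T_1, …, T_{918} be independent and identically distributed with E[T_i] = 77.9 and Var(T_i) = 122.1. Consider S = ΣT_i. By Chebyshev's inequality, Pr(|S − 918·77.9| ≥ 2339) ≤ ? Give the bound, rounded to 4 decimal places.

0.0205

Var(S) = n·Var(T_i) = 918·122.1 = 112087.8.
Chebyshev: Pr(|S − 918·77.9| ≥ 2339) ≤ Var(S)/2339² = 112087.8/5470921 = 0.0205.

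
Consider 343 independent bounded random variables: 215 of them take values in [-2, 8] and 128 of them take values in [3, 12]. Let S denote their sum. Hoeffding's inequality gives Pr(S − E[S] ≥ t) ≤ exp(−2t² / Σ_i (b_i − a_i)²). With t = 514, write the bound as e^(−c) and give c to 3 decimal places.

Σ(b_i − a_i)² = 215·10² + 128·9² = 31868.
c = 2t² / 31868 = 2·514² / 31868 = 16.5806.

16.581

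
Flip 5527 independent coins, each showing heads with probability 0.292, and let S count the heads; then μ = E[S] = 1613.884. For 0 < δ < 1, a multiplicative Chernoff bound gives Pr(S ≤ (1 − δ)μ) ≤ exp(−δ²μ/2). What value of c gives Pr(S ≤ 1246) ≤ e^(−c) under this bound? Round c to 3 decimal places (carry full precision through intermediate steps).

41.929

Write 1246 = (1 − δ)μ, so δ = 1 − 1246/1613.884 = 0.2279495…
Then the exponent is δ²μ/2 = (μ − 1246)²/(2μ) = 41.929481.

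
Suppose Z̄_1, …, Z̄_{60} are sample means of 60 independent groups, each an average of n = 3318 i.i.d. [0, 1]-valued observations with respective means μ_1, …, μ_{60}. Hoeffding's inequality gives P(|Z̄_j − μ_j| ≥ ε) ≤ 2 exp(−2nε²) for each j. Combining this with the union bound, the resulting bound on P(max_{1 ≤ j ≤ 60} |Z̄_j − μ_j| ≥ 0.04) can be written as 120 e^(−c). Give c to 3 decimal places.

Union bound over the 60 events: P(max_{1 ≤ j ≤ 60} |Z̄_j − μ_j| ≥ 0.04) ≤ 60·2·exp(−2nε²) = 120 exp(−2·3318·0.04²).
So c = 2·3318·0.04² = 10.6176.

10.618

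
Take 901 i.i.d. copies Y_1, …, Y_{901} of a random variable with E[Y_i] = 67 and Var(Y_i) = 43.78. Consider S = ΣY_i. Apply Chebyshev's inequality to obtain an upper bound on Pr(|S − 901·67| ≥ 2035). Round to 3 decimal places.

0.010

Var(S) = n·Var(Y_i) = 901·43.78 = 39445.78.
Chebyshev: Pr(|S − 901·67| ≥ 2035) ≤ Var(S)/2035² = 39445.78/4141225 = 0.0095.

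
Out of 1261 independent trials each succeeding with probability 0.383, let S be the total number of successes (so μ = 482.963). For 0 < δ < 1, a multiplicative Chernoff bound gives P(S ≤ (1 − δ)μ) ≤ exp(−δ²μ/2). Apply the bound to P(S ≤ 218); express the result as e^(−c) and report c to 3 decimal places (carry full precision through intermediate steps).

Write 218 = (1 − δ)μ, so δ = 1 − 218/482.963 = 0.5486197…
Then the exponent is δ²μ/2 = (μ − 218)²/(2μ) = 72.681956.

72.682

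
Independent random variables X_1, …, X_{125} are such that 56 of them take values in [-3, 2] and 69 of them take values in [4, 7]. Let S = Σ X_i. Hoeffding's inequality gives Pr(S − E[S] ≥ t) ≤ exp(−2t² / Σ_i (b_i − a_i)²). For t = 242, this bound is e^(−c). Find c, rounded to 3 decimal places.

Σ(b_i − a_i)² = 56·5² + 69·3² = 2021.
c = 2t² / 2021 = 2·242² / 2021 = 57.9555.

57.955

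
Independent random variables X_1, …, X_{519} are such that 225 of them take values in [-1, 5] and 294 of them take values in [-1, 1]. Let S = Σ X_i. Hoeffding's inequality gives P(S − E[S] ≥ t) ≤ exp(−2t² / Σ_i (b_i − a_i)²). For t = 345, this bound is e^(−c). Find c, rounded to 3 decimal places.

25.663

Σ(b_i − a_i)² = 225·6² + 294·2² = 9276.
c = 2t² / 9276 = 2·345² / 9276 = 25.6630.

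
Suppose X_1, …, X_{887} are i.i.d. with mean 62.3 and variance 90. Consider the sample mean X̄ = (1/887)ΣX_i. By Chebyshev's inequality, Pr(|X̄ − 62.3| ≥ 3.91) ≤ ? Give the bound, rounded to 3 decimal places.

Var(X̄) = Var(X_i)/n = 90/887 = 0.10147.
Chebyshev: Pr(|X̄ − 62.3| ≥ 3.91) ≤ Var(X̄)/(3.91)² = 90/(887·3.91²) = 0.0066.

0.007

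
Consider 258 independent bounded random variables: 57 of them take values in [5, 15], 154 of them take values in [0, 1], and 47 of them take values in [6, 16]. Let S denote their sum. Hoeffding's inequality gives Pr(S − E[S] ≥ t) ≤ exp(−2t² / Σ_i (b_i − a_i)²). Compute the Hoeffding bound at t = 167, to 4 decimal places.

0.0051

Σ(b_i − a_i)² = 57·10² + 154·1² + 47·10² = 10554.
Exponent = 2·167² / 10554 = 5.28501.
Bound = exp(−5.28501) = 0.00507.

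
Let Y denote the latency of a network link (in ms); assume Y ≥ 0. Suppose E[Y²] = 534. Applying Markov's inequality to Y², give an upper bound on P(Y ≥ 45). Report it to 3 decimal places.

0.264

Since Y ≥ 0, the event {Y ≥ 45} is the same as {Y² ≥ 2025}.
Markov's inequality applied to Y² gives P(Y² ≥ 2025) ≤ E[Y²]/2025 = 534/2025 = 0.2637.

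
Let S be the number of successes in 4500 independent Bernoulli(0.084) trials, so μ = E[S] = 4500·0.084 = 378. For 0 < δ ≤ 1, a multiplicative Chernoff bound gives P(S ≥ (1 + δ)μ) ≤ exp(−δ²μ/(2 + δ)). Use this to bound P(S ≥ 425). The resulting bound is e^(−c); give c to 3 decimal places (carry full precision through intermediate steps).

2.751

Write 425 = (1 + δ)μ, so δ = 425/378 − 1 = 0.1243386…
Then the exponent is δ²μ/(2 + δ) = (425 − μ)² / (μ·(2 + δ)) = 2.750934.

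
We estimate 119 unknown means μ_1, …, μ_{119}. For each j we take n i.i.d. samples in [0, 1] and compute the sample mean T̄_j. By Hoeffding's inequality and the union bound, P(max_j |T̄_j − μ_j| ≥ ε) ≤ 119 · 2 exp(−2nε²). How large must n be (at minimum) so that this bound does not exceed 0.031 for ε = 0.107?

Need 2·119·exp(−2nε²) ≤ 0.031, i.e. exp(−2nε²) ≤ 0.031/238.
So 2nε² ≥ ln(238/0.031) = 8.946039.
Hence n ≥ 8.946039/(2·0.107²) = 390.691.
The smallest integer n is 391.

391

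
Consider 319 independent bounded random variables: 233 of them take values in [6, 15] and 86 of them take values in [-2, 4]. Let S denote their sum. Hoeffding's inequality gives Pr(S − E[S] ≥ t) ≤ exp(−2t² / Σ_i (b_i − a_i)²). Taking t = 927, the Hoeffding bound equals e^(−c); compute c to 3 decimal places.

78.231

Σ(b_i − a_i)² = 233·9² + 86·6² = 21969.
c = 2t² / 21969 = 2·927² / 21969 = 78.2311.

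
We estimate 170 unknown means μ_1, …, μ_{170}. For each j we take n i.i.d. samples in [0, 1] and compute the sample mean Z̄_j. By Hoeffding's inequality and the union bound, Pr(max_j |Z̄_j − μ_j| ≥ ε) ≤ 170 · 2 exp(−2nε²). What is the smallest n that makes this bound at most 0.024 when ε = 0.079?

766

Need 2·170·exp(−2nε²) ≤ 0.024, i.e. exp(−2nε²) ≤ 0.024/340.
So 2nε² ≥ ln(340/0.024) = 9.558647.
Hence n ≥ 9.558647/(2·0.079²) = 765.795.
The smallest integer n is 766.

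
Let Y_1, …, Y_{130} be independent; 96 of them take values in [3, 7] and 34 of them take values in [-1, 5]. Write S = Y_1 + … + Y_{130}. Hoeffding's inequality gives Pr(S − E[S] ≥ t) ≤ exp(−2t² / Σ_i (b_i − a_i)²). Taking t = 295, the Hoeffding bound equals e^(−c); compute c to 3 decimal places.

Σ(b_i − a_i)² = 96·4² + 34·6² = 2760.
c = 2t² / 2760 = 2·295² / 2760 = 63.0616.

63.062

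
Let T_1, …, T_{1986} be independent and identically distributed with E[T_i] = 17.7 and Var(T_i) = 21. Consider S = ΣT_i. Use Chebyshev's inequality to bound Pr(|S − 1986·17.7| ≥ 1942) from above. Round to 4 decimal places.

Var(S) = n·Var(T_i) = 1986·21 = 41706.
Chebyshev: Pr(|S − 1986·17.7| ≥ 1942) ≤ Var(S)/1942² = 41706/3771364 = 0.0111.

0.0111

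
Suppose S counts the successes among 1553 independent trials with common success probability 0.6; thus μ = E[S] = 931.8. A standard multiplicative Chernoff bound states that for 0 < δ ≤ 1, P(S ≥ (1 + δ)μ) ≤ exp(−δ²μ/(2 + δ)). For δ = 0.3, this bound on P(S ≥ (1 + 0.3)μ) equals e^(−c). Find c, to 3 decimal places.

c = δ²μ/(2 + δ) = 0.3²·931.8/(2 + 0.3) = 36.4617.

36.462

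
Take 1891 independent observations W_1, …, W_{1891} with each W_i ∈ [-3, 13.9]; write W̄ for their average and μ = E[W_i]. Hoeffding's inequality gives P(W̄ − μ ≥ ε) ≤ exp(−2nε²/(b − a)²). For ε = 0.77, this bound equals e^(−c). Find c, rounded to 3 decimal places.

7.851

c = 2nε²/(b − a)² = 2·1891·0.77² / 16.9² = 7.8511.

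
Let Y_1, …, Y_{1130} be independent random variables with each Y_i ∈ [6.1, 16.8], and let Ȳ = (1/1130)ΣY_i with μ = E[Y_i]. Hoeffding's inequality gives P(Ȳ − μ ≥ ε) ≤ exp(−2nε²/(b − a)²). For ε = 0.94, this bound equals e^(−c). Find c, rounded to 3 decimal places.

17.442

c = 2nε²/(b − a)² = 2·1130·0.94² / 10.7² = 17.4420.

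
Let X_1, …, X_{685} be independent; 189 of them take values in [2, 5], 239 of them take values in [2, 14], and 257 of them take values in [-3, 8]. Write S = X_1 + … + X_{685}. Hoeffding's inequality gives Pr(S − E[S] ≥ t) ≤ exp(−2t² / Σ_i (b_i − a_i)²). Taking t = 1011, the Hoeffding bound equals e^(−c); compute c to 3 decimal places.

Σ(b_i − a_i)² = 189·3² + 239·12² + 257·11² = 67214.
c = 2t² / 67214 = 2·1011² / 67214 = 30.4139.

30.414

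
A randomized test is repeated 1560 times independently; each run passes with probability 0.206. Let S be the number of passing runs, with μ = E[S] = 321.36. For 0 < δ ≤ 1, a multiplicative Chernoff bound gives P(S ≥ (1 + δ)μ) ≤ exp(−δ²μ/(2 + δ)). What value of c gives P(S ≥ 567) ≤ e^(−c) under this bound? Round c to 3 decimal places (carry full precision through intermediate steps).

Write 567 = (1 + δ)μ, so δ = 567/321.36 − 1 = 0.7643764…
Then the exponent is δ²μ/(2 + δ) = (567 − μ)² / (μ·(2 + δ)) = 67.921799.

67.922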